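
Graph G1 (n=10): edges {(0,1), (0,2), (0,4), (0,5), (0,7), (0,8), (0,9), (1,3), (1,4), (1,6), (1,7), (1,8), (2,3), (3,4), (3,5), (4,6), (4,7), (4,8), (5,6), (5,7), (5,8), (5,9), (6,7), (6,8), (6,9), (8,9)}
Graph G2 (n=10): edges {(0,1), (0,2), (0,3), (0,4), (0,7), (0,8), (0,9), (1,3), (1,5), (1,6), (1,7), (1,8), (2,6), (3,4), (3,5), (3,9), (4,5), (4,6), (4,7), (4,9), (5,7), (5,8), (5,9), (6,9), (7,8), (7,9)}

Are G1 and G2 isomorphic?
Yes, isomorphic

The graphs are isomorphic.
One valid mapping φ: V(G1) → V(G2): 0→0, 1→4, 2→2, 3→6, 4→9, 5→1, 6→5, 7→3, 8→7, 9→8

Verify φ preserves adjacency — for each edge of G1, its image is an edge of G2:
  (0,1) → (φ(0),φ(1)) = (0,4) ∈ E(G2) ✓
  (0,2) → (φ(0),φ(2)) = (0,2) ∈ E(G2) ✓
  (0,4) → (φ(0),φ(4)) = (0,9) ∈ E(G2) ✓
  (0,5) → (φ(0),φ(5)) = (0,1) ∈ E(G2) ✓
  (0,7) → (φ(0),φ(7)) = (0,3) ∈ E(G2) ✓
  (0,8) → (φ(0),φ(8)) = (0,7) ∈ E(G2) ✓
  (0,9) → (φ(0),φ(9)) = (0,8) ∈ E(G2) ✓
  (1,3) → (φ(1),φ(3)) = (4,6) ∈ E(G2) ✓
  (1,4) → (φ(1),φ(4)) = (4,9) ∈ E(G2) ✓
  (1,6) → (φ(1),φ(6)) = (4,5) ∈ E(G2) ✓
  (1,7) → (φ(1),φ(7)) = (3,4) ∈ E(G2) ✓
  (1,8) → (φ(1),φ(8)) = (4,7) ∈ E(G2) ✓
  (2,3) → (φ(2),φ(3)) = (2,6) ∈ E(G2) ✓
  (3,4) → (φ(3),φ(4)) = (6,9) ∈ E(G2) ✓
  (3,5) → (φ(3),φ(5)) = (1,6) ∈ E(G2) ✓
  (4,6) → (φ(4),φ(6)) = (5,9) ∈ E(G2) ✓
  (4,7) → (φ(4),φ(7)) = (3,9) ∈ E(G2) ✓
  (4,8) → (φ(4),φ(8)) = (7,9) ∈ E(G2) ✓
  (5,6) → (φ(5),φ(6)) = (1,5) ∈ E(G2) ✓
  (5,7) → (φ(5),φ(7)) = (1,3) ∈ E(G2) ✓
  (5,8) → (φ(5),φ(8)) = (1,7) ∈ E(G2) ✓
  (5,9) → (φ(5),φ(9)) = (1,8) ∈ E(G2) ✓
  (6,7) → (φ(6),φ(7)) = (3,5) ∈ E(G2) ✓
  (6,8) → (φ(6),φ(8)) = (5,7) ∈ E(G2) ✓
  (6,9) → (φ(6),φ(9)) = (5,8) ∈ E(G2) ✓
  (8,9) → (φ(8),φ(9)) = (7,8) ∈ E(G2) ✓
All 26 edges of G1 map to edges of G2, and |E(G1)| = |E(G2)| = 26, so φ is a bijection on edges as well as vertices. Hence G1 ≅ G2.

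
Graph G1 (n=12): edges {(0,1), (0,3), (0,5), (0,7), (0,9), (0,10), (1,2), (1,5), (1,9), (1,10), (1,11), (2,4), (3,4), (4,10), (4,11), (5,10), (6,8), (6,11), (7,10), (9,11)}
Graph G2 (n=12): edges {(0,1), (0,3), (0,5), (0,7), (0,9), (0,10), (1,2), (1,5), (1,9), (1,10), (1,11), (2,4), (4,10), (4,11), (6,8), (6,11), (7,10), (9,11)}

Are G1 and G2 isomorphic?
No, not isomorphic

The graphs are NOT isomorphic.

Counting edges: G1 has 20 edge(s); G2 has 18 edge(s).
Edge count is an isomorphism invariant (a bijection on vertices induces a bijection on edges), so differing edge counts rule out isomorphism.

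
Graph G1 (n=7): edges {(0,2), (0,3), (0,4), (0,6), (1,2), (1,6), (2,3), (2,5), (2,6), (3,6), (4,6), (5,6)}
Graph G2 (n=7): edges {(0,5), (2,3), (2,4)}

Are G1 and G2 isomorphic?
No, not isomorphic

The graphs are NOT isomorphic.

Counting triangles (3-cliques): G1 has 7, G2 has 0.
Triangle count is an isomorphism invariant, so differing triangle counts rule out isomorphism.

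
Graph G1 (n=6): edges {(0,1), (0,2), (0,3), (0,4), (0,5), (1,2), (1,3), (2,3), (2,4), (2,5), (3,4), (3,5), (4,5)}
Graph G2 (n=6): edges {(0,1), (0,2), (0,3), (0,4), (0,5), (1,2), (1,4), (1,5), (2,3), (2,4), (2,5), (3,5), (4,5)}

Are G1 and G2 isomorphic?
Yes, isomorphic

The graphs are isomorphic.
One valid mapping φ: V(G1) → V(G2): 0→2, 1→3, 2→5, 3→0, 4→4, 5→1

Verify φ preserves adjacency — for each edge of G1, its image is an edge of G2:
  (0,1) → (φ(0),φ(1)) = (2,3) ∈ E(G2) ✓
  (0,2) → (φ(0),φ(2)) = (2,5) ∈ E(G2) ✓
  (0,3) → (φ(0),φ(3)) = (0,2) ∈ E(G2) ✓
  (0,4) → (φ(0),φ(4)) = (2,4) ∈ E(G2) ✓
  (0,5) → (φ(0),φ(5)) = (1,2) ∈ E(G2) ✓
  (1,2) → (φ(1),φ(2)) = (3,5) ∈ E(G2) ✓
  (1,3) → (φ(1),φ(3)) = (0,3) ∈ E(G2) ✓
  (2,3) → (φ(2),φ(3)) = (0,5) ∈ E(G2) ✓
  (2,4) → (φ(2),φ(4)) = (4,5) ∈ E(G2) ✓
  (2,5) → (φ(2),φ(5)) = (1,5) ∈ E(G2) ✓
  (3,4) → (φ(3),φ(4)) = (0,4) ∈ E(G2) ✓
  (3,5) → (φ(3),φ(5)) = (0,1) ∈ E(G2) ✓
  (4,5) → (φ(4),φ(5)) = (1,4) ∈ E(G2) ✓
All 13 edges of G1 map to edges of G2, and |E(G1)| = |E(G2)| = 13, so φ is a bijection on edges as well as vertices. Hence G1 ≅ G2.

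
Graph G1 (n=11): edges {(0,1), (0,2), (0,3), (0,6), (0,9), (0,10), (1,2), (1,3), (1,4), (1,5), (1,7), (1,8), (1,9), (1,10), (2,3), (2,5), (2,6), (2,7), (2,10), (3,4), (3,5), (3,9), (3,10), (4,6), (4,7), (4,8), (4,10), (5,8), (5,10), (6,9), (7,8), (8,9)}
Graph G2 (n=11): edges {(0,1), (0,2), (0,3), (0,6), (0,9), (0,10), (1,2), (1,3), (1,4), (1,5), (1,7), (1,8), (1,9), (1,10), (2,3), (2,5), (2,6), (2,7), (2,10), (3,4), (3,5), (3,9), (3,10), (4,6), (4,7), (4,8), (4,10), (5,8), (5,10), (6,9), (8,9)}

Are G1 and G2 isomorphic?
No, not isomorphic

The graphs are NOT isomorphic.

Counting edges: G1 has 32 edge(s); G2 has 31 edge(s).
Edge count is an isomorphism invariant (a bijection on vertices induces a bijection on edges), so differing edge counts rule out isomorphism.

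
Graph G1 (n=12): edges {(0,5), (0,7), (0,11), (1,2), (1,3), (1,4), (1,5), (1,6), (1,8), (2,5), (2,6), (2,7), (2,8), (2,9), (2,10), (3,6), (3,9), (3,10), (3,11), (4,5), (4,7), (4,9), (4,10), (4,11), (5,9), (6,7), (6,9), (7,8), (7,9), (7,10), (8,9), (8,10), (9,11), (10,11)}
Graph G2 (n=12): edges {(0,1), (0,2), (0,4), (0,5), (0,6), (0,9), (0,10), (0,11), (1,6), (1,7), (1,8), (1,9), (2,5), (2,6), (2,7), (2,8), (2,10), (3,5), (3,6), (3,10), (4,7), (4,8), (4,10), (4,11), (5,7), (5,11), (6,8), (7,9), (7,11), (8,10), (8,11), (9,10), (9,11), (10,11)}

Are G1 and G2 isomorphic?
Yes, isomorphic

The graphs are isomorphic.
One valid mapping φ: V(G1) → V(G2): 0→3, 1→7, 2→11, 3→1, 4→2, 5→5, 6→9, 7→10, 8→4, 9→0, 10→8, 11→6

Verify φ preserves adjacency — for each edge of G1, its image is an edge of G2:
  (0,5) → (φ(0),φ(5)) = (3,5) ∈ E(G2) ✓
  (0,7) → (φ(0),φ(7)) = (3,10) ∈ E(G2) ✓
  (0,11) → (φ(0),φ(11)) = (3,6) ∈ E(G2) ✓
  (1,2) → (φ(1),φ(2)) = (7,11) ∈ E(G2) ✓
  (1,3) → (φ(1),φ(3)) = (1,7) ∈ E(G2) ✓
  (1,4) → (φ(1),φ(4)) = (2,7) ∈ E(G2) ✓
  (1,5) → (φ(1),φ(5)) = (5,7) ∈ E(G2) ✓
  (1,6) → (φ(1),φ(6)) = (7,9) ∈ E(G2) ✓
  (1,8) → (φ(1),φ(8)) = (4,7) ∈ E(G2) ✓
  (2,5) → (φ(2),φ(5)) = (5,11) ∈ E(G2) ✓
  (2,6) → (φ(2),φ(6)) = (9,11) ∈ E(G2) ✓
  (2,7) → (φ(2),φ(7)) = (10,11) ∈ E(G2) ✓
  (2,8) → (φ(2),φ(8)) = (4,11) ∈ E(G2) ✓
  (2,9) → (φ(2),φ(9)) = (0,11) ∈ E(G2) ✓
  (2,10) → (φ(2),φ(10)) = (8,11) ∈ E(G2) ✓
  (3,6) → (φ(3),φ(6)) = (1,9) ∈ E(G2) ✓
  (3,9) → (φ(3),φ(9)) = (0,1) ∈ E(G2) ✓
  (3,10) → (φ(3),φ(10)) = (1,8) ∈ E(G2) ✓
  (3,11) → (φ(3),φ(11)) = (1,6) ∈ E(G2) ✓
  (4,5) → (φ(4),φ(5)) = (2,5) ∈ E(G2) ✓
  (4,7) → (φ(4),φ(7)) = (2,10) ∈ E(G2) ✓
  (4,9) → (φ(4),φ(9)) = (0,2) ∈ E(G2) ✓
  (4,10) → (φ(4),φ(10)) = (2,8) ∈ E(G2) ✓
  (4,11) → (φ(4),φ(11)) = (2,6) ∈ E(G2) ✓
  (5,9) → (φ(5),φ(9)) = (0,5) ∈ E(G2) ✓
  (6,7) → (φ(6),φ(7)) = (9,10) ∈ E(G2) ✓
  (6,9) → (φ(6),φ(9)) = (0,9) ∈ E(G2) ✓
  (7,8) → (φ(7),φ(8)) = (4,10) ∈ E(G2) ✓
  (7,9) → (φ(7),φ(9)) = (0,10) ∈ E(G2) ✓
  (7,10) → (φ(7),φ(10)) = (8,10) ∈ E(G2) ✓
  (8,9) → (φ(8),φ(9)) = (0,4) ∈ E(G2) ✓
  (8,10) → (φ(8),φ(10)) = (4,8) ∈ E(G2) ✓
  (9,11) → (φ(9),φ(11)) = (0,6) ∈ E(G2) ✓
  (10,11) → (φ(10),φ(11)) = (6,8) ∈ E(G2) ✓
All 34 edges of G1 map to edges of G2, and |E(G1)| = |E(G2)| = 34, so φ is a bijection on edges as well as vertices. Hence G1 ≅ G2.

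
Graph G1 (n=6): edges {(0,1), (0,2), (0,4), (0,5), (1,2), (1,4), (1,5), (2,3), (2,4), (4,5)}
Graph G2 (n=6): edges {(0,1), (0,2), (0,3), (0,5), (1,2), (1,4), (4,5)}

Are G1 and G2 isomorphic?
No, not isomorphic

The graphs are NOT isomorphic.

Counting triangles (3-cliques): G1 has 7, G2 has 1.
Triangle count is an isomorphism invariant, so differing triangle counts rule out isomorphism.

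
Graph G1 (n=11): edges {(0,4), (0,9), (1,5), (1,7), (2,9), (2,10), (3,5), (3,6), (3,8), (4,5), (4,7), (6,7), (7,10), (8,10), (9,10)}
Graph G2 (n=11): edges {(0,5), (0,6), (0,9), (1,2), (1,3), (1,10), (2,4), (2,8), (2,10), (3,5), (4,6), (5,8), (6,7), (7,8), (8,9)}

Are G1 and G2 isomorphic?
Yes, isomorphic

The graphs are isomorphic.
One valid mapping φ: V(G1) → V(G2): 0→3, 1→9, 2→10, 3→6, 4→5, 5→0, 6→7, 7→8, 8→4, 9→1, 10→2

Verify φ preserves adjacency — for each edge of G1, its image is an edge of G2:
  (0,4) → (φ(0),φ(4)) = (3,5) ∈ E(G2) ✓
  (0,9) → (φ(0),φ(9)) = (1,3) ∈ E(G2) ✓
  (1,5) → (φ(1),φ(5)) = (0,9) ∈ E(G2) ✓
  (1,7) → (φ(1),φ(7)) = (8,9) ∈ E(G2) ✓
  (2,9) → (φ(2),φ(9)) = (1,10) ∈ E(G2) ✓
  (2,10) → (φ(2),φ(10)) = (2,10) ∈ E(G2) ✓
  (3,5) → (φ(3),φ(5)) = (0,6) ∈ E(G2) ✓
  (3,6) → (φ(3),φ(6)) = (6,7) ∈ E(G2) ✓
  (3,8) → (φ(3),φ(8)) = (4,6) ∈ E(G2) ✓
  (4,5) → (φ(4),φ(5)) = (0,5) ∈ E(G2) ✓
  (4,7) → (φ(4),φ(7)) = (5,8) ∈ E(G2) ✓
  (6,7) → (φ(6),φ(7)) = (7,8) ∈ E(G2) ✓
  (7,10) → (φ(7),φ(10)) = (2,8) ∈ E(G2) ✓
  (8,10) → (φ(8),φ(10)) = (2,4) ∈ E(G2) ✓
  (9,10) → (φ(9),φ(10)) = (1,2) ∈ E(G2) ✓
All 15 edges of G1 map to edges of G2, and |E(G1)| = |E(G2)| = 15, so φ is a bijection on edges as well as vertices. Hence G1 ≅ G2.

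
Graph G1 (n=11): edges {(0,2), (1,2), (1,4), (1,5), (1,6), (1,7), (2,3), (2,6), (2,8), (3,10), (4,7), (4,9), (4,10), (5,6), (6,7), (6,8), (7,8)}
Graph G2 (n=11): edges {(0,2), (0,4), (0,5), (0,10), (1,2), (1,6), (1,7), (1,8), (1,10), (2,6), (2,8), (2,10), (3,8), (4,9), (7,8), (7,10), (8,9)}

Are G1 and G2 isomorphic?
Yes, isomorphic

The graphs are isomorphic.
One valid mapping φ: V(G1) → V(G2): 0→3, 1→2, 2→8, 3→9, 4→0, 5→6, 6→1, 7→10, 8→7, 9→5, 10→4

Verify φ preserves adjacency — for each edge of G1, its image is an edge of G2:
  (0,2) → (φ(0),φ(2)) = (3,8) ∈ E(G2) ✓
  (1,2) → (φ(1),φ(2)) = (2,8) ∈ E(G2) ✓
  (1,4) → (φ(1),φ(4)) = (0,2) ∈ E(G2) ✓
  (1,5) → (φ(1),φ(5)) = (2,6) ∈ E(G2) ✓
  (1,6) → (φ(1),φ(6)) = (1,2) ∈ E(G2) ✓
  (1,7) → (φ(1),φ(7)) = (2,10) ∈ E(G2) ✓
  (2,3) → (φ(2),φ(3)) = (8,9) ∈ E(G2) ✓
  (2,6) → (φ(2),φ(6)) = (1,8) ∈ E(G2) ✓
  (2,8) → (φ(2),φ(8)) = (7,8) ∈ E(G2) ✓
  (3,10) → (φ(3),φ(10)) = (4,9) ∈ E(G2) ✓
  (4,7) → (φ(4),φ(7)) = (0,10) ∈ E(G2) ✓
  (4,9) → (φ(4),φ(9)) = (0,5) ∈ E(G2) ✓
  (4,10) → (φ(4),φ(10)) = (0,4) ∈ E(G2) ✓
  (5,6) → (φ(5),φ(6)) = (1,6) ∈ E(G2) ✓
  (6,7) → (φ(6),φ(7)) = (1,10) ∈ E(G2) ✓
  (6,8) → (φ(6),φ(8)) = (1,7) ∈ E(G2) ✓
  (7,8) → (φ(7),φ(8)) = (7,10) ∈ E(G2) ✓
All 17 edges of G1 map to edges of G2, and |E(G1)| = |E(G2)| = 17, so φ is a bijection on edges as well as vertices. Hence G1 ≅ G2.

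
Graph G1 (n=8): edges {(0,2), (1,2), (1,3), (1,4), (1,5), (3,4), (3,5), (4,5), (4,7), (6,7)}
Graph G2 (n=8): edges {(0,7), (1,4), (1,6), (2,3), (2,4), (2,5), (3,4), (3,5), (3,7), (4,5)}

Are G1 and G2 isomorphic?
Yes, isomorphic

The graphs are isomorphic.
One valid mapping φ: V(G1) → V(G2): 0→0, 1→3, 2→7, 3→5, 4→4, 5→2, 6→6, 7→1

Verify φ preserves adjacency — for each edge of G1, its image is an edge of G2:
  (0,2) → (φ(0),φ(2)) = (0,7) ∈ E(G2) ✓
  (1,2) → (φ(1),φ(2)) = (3,7) ∈ E(G2) ✓
  (1,3) → (φ(1),φ(3)) = (3,5) ∈ E(G2) ✓
  (1,4) → (φ(1),φ(4)) = (3,4) ∈ E(G2) ✓
  (1,5) → (φ(1),φ(5)) = (2,3) ∈ E(G2) ✓
  (3,4) → (φ(3),φ(4)) = (4,5) ∈ E(G2) ✓
  (3,5) → (φ(3),φ(5)) = (2,5) ∈ E(G2) ✓
  (4,5) → (φ(4),φ(5)) = (2,4) ∈ E(G2) ✓
  (4,7) → (φ(4),φ(7)) = (1,4) ∈ E(G2) ✓
  (6,7) → (φ(6),φ(7)) = (1,6) ∈ E(G2) ✓
All 10 edges of G1 map to edges of G2, and |E(G1)| = |E(G2)| = 10, so φ is a bijection on edges as well as vertices. Hence G1 ≅ G2.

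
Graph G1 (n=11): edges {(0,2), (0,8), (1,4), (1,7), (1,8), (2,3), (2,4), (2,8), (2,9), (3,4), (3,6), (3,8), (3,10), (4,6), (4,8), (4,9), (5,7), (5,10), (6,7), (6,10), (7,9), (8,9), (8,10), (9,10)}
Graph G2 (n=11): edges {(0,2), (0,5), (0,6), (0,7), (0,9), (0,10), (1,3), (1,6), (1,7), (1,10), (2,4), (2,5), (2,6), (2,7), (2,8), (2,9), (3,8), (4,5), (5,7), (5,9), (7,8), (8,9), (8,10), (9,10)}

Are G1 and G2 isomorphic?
Yes, isomorphic

The graphs are isomorphic.
One valid mapping φ: V(G1) → V(G2): 0→4, 1→6, 2→5, 3→9, 4→0, 5→3, 6→10, 7→1, 8→2, 9→7, 10→8

Verify φ preserves adjacency — for each edge of G1, its image is an edge of G2:
  (0,2) → (φ(0),φ(2)) = (4,5) ∈ E(G2) ✓
  (0,8) → (φ(0),φ(8)) = (2,4) ∈ E(G2) ✓
  (1,4) → (φ(1),φ(4)) = (0,6) ∈ E(G2) ✓
  (1,7) → (φ(1),φ(7)) = (1,6) ∈ E(G2) ✓
  (1,8) → (φ(1),φ(8)) = (2,6) ∈ E(G2) ✓
  (2,3) → (φ(2),φ(3)) = (5,9) ∈ E(G2) ✓
  (2,4) → (φ(2),φ(4)) = (0,5) ∈ E(G2) ✓
  (2,8) → (φ(2),φ(8)) = (2,5) ∈ E(G2) ✓
  (2,9) → (φ(2),φ(9)) = (5,7) ∈ E(G2) ✓
  (3,4) → (φ(3),φ(4)) = (0,9) ∈ E(G2) ✓
  (3,6) → (φ(3),φ(6)) = (9,10) ∈ E(G2) ✓
  (3,8) → (φ(3),φ(8)) = (2,9) ∈ E(G2) ✓
  (3,10) → (φ(3),φ(10)) = (8,9) ∈ E(G2) ✓
  (4,6) → (φ(4),φ(6)) = (0,10) ∈ E(G2) ✓
  (4,8) → (φ(4),φ(8)) = (0,2) ∈ E(G2) ✓
  (4,9) → (φ(4),φ(9)) = (0,7) ∈ E(G2) ✓
  (5,7) → (φ(5),φ(7)) = (1,3) ∈ E(G2) ✓
  (5,10) → (φ(5),φ(10)) = (3,8) ∈ E(G2) ✓
  (6,7) → (φ(6),φ(7)) = (1,10) ∈ E(G2) ✓
  (6,10) → (φ(6),φ(10)) = (8,10) ∈ E(G2) ✓
  (7,9) → (φ(7),φ(9)) = (1,7) ∈ E(G2) ✓
  (8,9) → (φ(8),φ(9)) = (2,7) ∈ E(G2) ✓
  (8,10) → (φ(8),φ(10)) = (2,8) ∈ E(G2) ✓
  (9,10) → (φ(9),φ(10)) = (7,8) ∈ E(G2) ✓
All 24 edges of G1 map to edges of G2, and |E(G1)| = |E(G2)| = 24, so φ is a bijection on edges as well as vertices. Hence G1 ≅ G2.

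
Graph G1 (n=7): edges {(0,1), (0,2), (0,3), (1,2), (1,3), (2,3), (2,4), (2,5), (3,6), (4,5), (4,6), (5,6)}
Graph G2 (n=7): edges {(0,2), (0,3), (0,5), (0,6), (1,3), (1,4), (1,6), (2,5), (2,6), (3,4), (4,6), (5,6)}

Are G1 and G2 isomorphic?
Yes, isomorphic

The graphs are isomorphic.
One valid mapping φ: V(G1) → V(G2): 0→5, 1→2, 2→6, 3→0, 4→4, 5→1, 6→3

Verify φ preserves adjacency — for each edge of G1, its image is an edge of G2:
  (0,1) → (φ(0),φ(1)) = (2,5) ∈ E(G2) ✓
  (0,2) → (φ(0),φ(2)) = (5,6) ∈ E(G2) ✓
  (0,3) → (φ(0),φ(3)) = (0,5) ∈ E(G2) ✓
  (1,2) → (φ(1),φ(2)) = (2,6) ∈ E(G2) ✓
  (1,3) → (φ(1),φ(3)) = (0,2) ∈ E(G2) ✓
  (2,3) → (φ(2),φ(3)) = (0,6) ∈ E(G2) ✓
  (2,4) → (φ(2),φ(4)) = (4,6) ∈ E(G2) ✓
  (2,5) → (φ(2),φ(5)) = (1,6) ∈ E(G2) ✓
  (3,6) → (φ(3),φ(6)) = (0,3) ∈ E(G2) ✓
  (4,5) → (φ(4),φ(5)) = (1,4) ∈ E(G2) ✓
  (4,6) → (φ(4),φ(6)) = (3,4) ∈ E(G2) ✓
  (5,6) → (φ(5),φ(6)) = (1,3) ∈ E(G2) ✓
All 12 edges of G1 map to edges of G2, and |E(G1)| = |E(G2)| = 12, so φ is a bijection on edges as well as vertices. Hence G1 ≅ G2.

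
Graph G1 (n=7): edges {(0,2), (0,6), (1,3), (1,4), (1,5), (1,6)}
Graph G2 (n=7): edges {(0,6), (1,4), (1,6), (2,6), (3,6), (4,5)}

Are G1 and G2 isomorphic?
Yes, isomorphic

The graphs are isomorphic.
One valid mapping φ: V(G1) → V(G2): 0→4, 1→6, 2→5, 3→2, 4→0, 5→3, 6→1

Verify φ preserves adjacency — for each edge of G1, its image is an edge of G2:
  (0,2) → (φ(0),φ(2)) = (4,5) ∈ E(G2) ✓
  (0,6) → (φ(0),φ(6)) = (1,4) ∈ E(G2) ✓
  (1,3) → (φ(1),φ(3)) = (2,6) ∈ E(G2) ✓
  (1,4) → (φ(1),φ(4)) = (0,6) ∈ E(G2) ✓
  (1,5) → (φ(1),φ(5)) = (3,6) ∈ E(G2) ✓
  (1,6) → (φ(1),φ(6)) = (1,6) ∈ E(G2) ✓
All 6 edges of G1 map to edges of G2, and |E(G1)| = |E(G2)| = 6, so φ is a bijection on edges as well as vertices. Hence G1 ≅ G2.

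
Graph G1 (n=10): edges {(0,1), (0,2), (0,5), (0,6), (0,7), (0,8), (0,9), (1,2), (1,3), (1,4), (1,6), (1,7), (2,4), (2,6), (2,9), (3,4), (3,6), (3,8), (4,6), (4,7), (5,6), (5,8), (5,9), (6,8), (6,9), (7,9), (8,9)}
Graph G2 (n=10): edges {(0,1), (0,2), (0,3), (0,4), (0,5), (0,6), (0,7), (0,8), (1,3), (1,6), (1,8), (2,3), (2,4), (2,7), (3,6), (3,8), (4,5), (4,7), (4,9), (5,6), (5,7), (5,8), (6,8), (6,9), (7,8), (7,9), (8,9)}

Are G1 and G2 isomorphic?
Yes, isomorphic

The graphs are isomorphic.
One valid mapping φ: V(G1) → V(G2): 0→8, 1→7, 2→5, 3→2, 4→4, 5→1, 6→0, 7→9, 8→3, 9→6

Verify φ preserves adjacency — for each edge of G1, its image is an edge of G2:
  (0,1) → (φ(0),φ(1)) = (7,8) ∈ E(G2) ✓
  (0,2) → (φ(0),φ(2)) = (5,8) ∈ E(G2) ✓
  (0,5) → (φ(0),φ(5)) = (1,8) ∈ E(G2) ✓
  (0,6) → (φ(0),φ(6)) = (0,8) ∈ E(G2) ✓
  (0,7) → (φ(0),φ(7)) = (8,9) ∈ E(G2) ✓
  (0,8) → (φ(0),φ(8)) = (3,8) ∈ E(G2) ✓
  (0,9) → (φ(0),φ(9)) = (6,8) ∈ E(G2) ✓
  (1,2) → (φ(1),φ(2)) = (5,7) ∈ E(G2) ✓
  (1,3) → (φ(1),φ(3)) = (2,7) ∈ E(G2) ✓
  (1,4) → (φ(1),φ(4)) = (4,7) ∈ E(G2) ✓
  (1,6) → (φ(1),φ(6)) = (0,7) ∈ E(G2) ✓
  (1,7) → (φ(1),φ(7)) = (7,9) ∈ E(G2) ✓
  (2,4) → (φ(2),φ(4)) = (4,5) ∈ E(G2) ✓
  (2,6) → (φ(2),φ(6)) = (0,5) ∈ E(G2) ✓
  (2,9) → (φ(2),φ(9)) = (5,6) ∈ E(G2) ✓
  (3,4) → (φ(3),φ(4)) = (2,4) ∈ E(G2) ✓
  (3,6) → (φ(3),φ(6)) = (0,2) ∈ E(G2) ✓
  (3,8) → (φ(3),φ(8)) = (2,3) ∈ E(G2) ✓
  (4,6) → (φ(4),φ(6)) = (0,4) ∈ E(G2) ✓
  (4,7) → (φ(4),φ(7)) = (4,9) ∈ E(G2) ✓
  (5,6) → (φ(5),φ(6)) = (0,1) ∈ E(G2) ✓
  (5,8) → (φ(5),φ(8)) = (1,3) ∈ E(G2) ✓
  (5,9) → (φ(5),φ(9)) = (1,6) ∈ E(G2) ✓
  (6,8) → (φ(6),φ(8)) = (0,3) ∈ E(G2) ✓
  (6,9) → (φ(6),φ(9)) = (0,6) ∈ E(G2) ✓
  (7,9) → (φ(7),φ(9)) = (6,9) ∈ E(G2) ✓
  (8,9) → (φ(8),φ(9)) = (3,6) ∈ E(G2) ✓
All 27 edges of G1 map to edges of G2, and |E(G1)| = |E(G2)| = 27, so φ is a bijection on edges as well as vertices. Hence G1 ≅ G2.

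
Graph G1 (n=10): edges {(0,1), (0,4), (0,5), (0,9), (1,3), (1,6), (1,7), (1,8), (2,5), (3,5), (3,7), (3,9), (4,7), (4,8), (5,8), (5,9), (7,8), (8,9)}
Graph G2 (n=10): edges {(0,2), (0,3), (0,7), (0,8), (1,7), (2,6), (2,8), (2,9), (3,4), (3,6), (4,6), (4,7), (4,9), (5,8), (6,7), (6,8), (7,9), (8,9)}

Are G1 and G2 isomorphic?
Yes, isomorphic

The graphs are isomorphic.
One valid mapping φ: V(G1) → V(G2): 0→0, 1→7, 2→5, 3→9, 4→3, 5→8, 6→1, 7→4, 8→6, 9→2

Verify φ preserves adjacency — for each edge of G1, its image is an edge of G2:
  (0,1) → (φ(0),φ(1)) = (0,7) ∈ E(G2) ✓
  (0,4) → (φ(0),φ(4)) = (0,3) ∈ E(G2) ✓
  (0,5) → (φ(0),φ(5)) = (0,8) ∈ E(G2) ✓
  (0,9) → (φ(0),φ(9)) = (0,2) ∈ E(G2) ✓
  (1,3) → (φ(1),φ(3)) = (7,9) ∈ E(G2) ✓
  (1,6) → (φ(1),φ(6)) = (1,7) ∈ E(G2) ✓
  (1,7) → (φ(1),φ(7)) = (4,7) ∈ E(G2) ✓
  (1,8) → (φ(1),φ(8)) = (6,7) ∈ E(G2) ✓
  (2,5) → (φ(2),φ(5)) = (5,8) ∈ E(G2) ✓
  (3,5) → (φ(3),φ(5)) = (8,9) ∈ E(G2) ✓
  (3,7) → (φ(3),φ(7)) = (4,9) ∈ E(G2) ✓
  (3,9) → (φ(3),φ(9)) = (2,9) ∈ E(G2) ✓
  (4,7) → (φ(4),φ(7)) = (3,4) ∈ E(G2) ✓
  (4,8) → (φ(4),φ(8)) = (3,6) ∈ E(G2) ✓
  (5,8) → (φ(5),φ(8)) = (6,8) ∈ E(G2) ✓
  (5,9) → (φ(5),φ(9)) = (2,8) ∈ E(G2) ✓
  (7,8) → (φ(7),φ(8)) = (4,6) ∈ E(G2) ✓
  (8,9) → (φ(8),φ(9)) = (2,6) ∈ E(G2) ✓
All 18 edges of G1 map to edges of G2, and |E(G1)| = |E(G2)| = 18, so φ is a bijection on edges as well as vertices. Hence G1 ≅ G2.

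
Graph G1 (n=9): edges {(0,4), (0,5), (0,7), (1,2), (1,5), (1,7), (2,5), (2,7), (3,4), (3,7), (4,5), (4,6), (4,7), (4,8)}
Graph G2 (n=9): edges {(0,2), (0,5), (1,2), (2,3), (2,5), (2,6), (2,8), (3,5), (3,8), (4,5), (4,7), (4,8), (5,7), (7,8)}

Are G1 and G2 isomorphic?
Yes, isomorphic

The graphs are isomorphic.
One valid mapping φ: V(G1) → V(G2): 0→3, 1→7, 2→4, 3→0, 4→2, 5→8, 6→6, 7→5, 8→1

Verify φ preserves adjacency — for each edge of G1, its image is an edge of G2:
  (0,4) → (φ(0),φ(4)) = (2,3) ∈ E(G2) ✓
  (0,5) → (φ(0),φ(5)) = (3,8) ∈ E(G2) ✓
  (0,7) → (φ(0),φ(7)) = (3,5) ∈ E(G2) ✓
  (1,2) → (φ(1),φ(2)) = (4,7) ∈ E(G2) ✓
  (1,5) → (φ(1),φ(5)) = (7,8) ∈ E(G2) ✓
  (1,7) → (φ(1),φ(7)) = (5,7) ∈ E(G2) ✓
  (2,5) → (φ(2),φ(5)) = (4,8) ∈ E(G2) ✓
  (2,7) → (φ(2),φ(7)) = (4,5) ∈ E(G2) ✓
  (3,4) → (φ(3),φ(4)) = (0,2) ∈ E(G2) ✓
  (3,7) → (φ(3),φ(7)) = (0,5) ∈ E(G2) ✓
  (4,5) → (φ(4),φ(5)) = (2,8) ∈ E(G2) ✓
  (4,6) → (φ(4),φ(6)) = (2,6) ∈ E(G2) ✓
  (4,7) → (φ(4),φ(7)) = (2,5) ∈ E(G2) ✓
  (4,8) → (φ(4),φ(8)) = (1,2) ∈ E(G2) ✓
All 14 edges of G1 map to edges of G2, and |E(G1)| = |E(G2)| = 14, so φ is a bijection on edges as well as vertices. Hence G1 ≅ G2.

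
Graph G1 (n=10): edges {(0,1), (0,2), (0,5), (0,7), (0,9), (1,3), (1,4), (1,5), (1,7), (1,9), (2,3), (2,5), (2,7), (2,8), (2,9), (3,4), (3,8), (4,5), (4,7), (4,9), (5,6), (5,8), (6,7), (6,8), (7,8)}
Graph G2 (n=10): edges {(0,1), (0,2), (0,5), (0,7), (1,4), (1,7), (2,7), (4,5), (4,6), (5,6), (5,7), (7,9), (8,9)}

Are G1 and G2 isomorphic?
No, not isomorphic

The graphs are NOT isomorphic.

Degrees in G1: deg(0)=5, deg(1)=6, deg(2)=6, deg(3)=4, deg(4)=5, deg(5)=6, deg(6)=3, deg(7)=6, deg(8)=5, deg(9)=4.
Sorted degree sequence of G1: [6, 6, 6, 6, 5, 5, 5, 4, 4, 3].
Degrees in G2: deg(0)=4, deg(1)=3, deg(2)=2, deg(3)=0, deg(4)=3, deg(5)=4, deg(6)=2, deg(7)=5, deg(8)=1, deg(9)=2.
Sorted degree sequence of G2: [5, 4, 4, 3, 3, 2, 2, 2, 1, 0].
The (sorted) degree sequence is an isomorphism invariant, so since G1 and G2 have different degree sequences they cannot be isomorphic.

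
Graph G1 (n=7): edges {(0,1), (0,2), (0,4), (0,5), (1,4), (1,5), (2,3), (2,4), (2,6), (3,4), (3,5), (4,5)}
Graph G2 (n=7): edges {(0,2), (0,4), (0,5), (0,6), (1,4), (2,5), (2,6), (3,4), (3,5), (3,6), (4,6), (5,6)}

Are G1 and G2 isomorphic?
Yes, isomorphic

The graphs are isomorphic.
One valid mapping φ: V(G1) → V(G2): 0→0, 1→2, 2→4, 3→3, 4→6, 5→5, 6→1

Verify φ preserves adjacency — for each edge of G1, its image is an edge of G2:
  (0,1) → (φ(0),φ(1)) = (0,2) ∈ E(G2) ✓
  (0,2) → (φ(0),φ(2)) = (0,4) ∈ E(G2) ✓
  (0,4) → (φ(0),φ(4)) = (0,6) ∈ E(G2) ✓
  (0,5) → (φ(0),φ(5)) = (0,5) ∈ E(G2) ✓
  (1,4) → (φ(1),φ(4)) = (2,6) ∈ E(G2) ✓
  (1,5) → (φ(1),φ(5)) = (2,5) ∈ E(G2) ✓
  (2,3) → (φ(2),φ(3)) = (3,4) ∈ E(G2) ✓
  (2,4) → (φ(2),φ(4)) = (4,6) ∈ E(G2) ✓
  (2,6) → (φ(2),φ(6)) = (1,4) ∈ E(G2) ✓
  (3,4) → (φ(3),φ(4)) = (3,6) ∈ E(G2) ✓
  (3,5) → (φ(3),φ(5)) = (3,5) ∈ E(G2) ✓
  (4,5) → (φ(4),φ(5)) = (5,6) ∈ E(G2) ✓
All 12 edges of G1 map to edges of G2, and |E(G1)| = |E(G2)| = 12, so φ is a bijection on edges as well as vertices. Hence G1 ≅ G2.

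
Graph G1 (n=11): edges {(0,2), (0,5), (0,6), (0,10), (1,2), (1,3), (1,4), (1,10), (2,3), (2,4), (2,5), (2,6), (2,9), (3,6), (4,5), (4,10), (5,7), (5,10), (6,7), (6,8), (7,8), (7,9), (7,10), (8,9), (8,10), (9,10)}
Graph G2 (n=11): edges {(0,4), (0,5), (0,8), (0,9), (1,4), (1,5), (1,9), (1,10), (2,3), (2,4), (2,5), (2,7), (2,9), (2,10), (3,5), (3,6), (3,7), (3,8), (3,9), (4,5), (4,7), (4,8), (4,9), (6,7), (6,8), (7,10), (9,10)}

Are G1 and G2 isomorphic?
No, not isomorphic

The graphs are NOT isomorphic.

Degrees in G1: deg(0)=4, deg(1)=4, deg(2)=7, deg(3)=3, deg(4)=4, deg(5)=5, deg(6)=5, deg(7)=5, deg(8)=4, deg(9)=4, deg(10)=7.
Sorted degree sequence of G1: [7, 7, 5, 5, 5, 4, 4, 4, 4, 4, 3].
Degrees in G2: deg(0)=4, deg(1)=4, deg(2)=6, deg(3)=6, deg(4)=7, deg(5)=5, deg(6)=3, deg(7)=5, deg(8)=4, deg(9)=6, deg(10)=4.
Sorted degree sequence of G2: [7, 6, 6, 6, 5, 5, 4, 4, 4, 4, 3].
The (sorted) degree sequence is an isomorphism invariant, so since G1 and G2 have different degree sequences they cannot be isomorphic.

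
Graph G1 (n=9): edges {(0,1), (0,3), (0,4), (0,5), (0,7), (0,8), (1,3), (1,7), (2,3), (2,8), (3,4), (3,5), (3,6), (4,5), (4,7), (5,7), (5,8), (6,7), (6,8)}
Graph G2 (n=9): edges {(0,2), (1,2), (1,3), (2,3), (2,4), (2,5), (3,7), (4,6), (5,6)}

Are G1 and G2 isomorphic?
No, not isomorphic

The graphs are NOT isomorphic.

Connected components of G1: 1 component(s) with vertex sets [[0, 1, 2, 3, 4, 5, 6, 7, 8]], sizes [9].
Connected components of G2: 2 component(s) with vertex sets [[8], [0, 1, 2, 3, 4, 5, 6, 7]], sizes [1, 8].
The number of connected components (and the multiset of component sizes) is an isomorphism invariant — an isomorphism maps each component of G1 bijectively onto a component of G2. Since G1 has 1 component(s) and G2 has 2, they cannot be isomorphic.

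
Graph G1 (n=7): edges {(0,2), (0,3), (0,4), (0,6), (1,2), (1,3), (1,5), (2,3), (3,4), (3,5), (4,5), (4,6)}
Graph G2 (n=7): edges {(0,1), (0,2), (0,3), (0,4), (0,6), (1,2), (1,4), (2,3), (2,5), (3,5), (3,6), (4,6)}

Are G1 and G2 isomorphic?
Yes, isomorphic

The graphs are isomorphic.
One valid mapping φ: V(G1) → V(G2): 0→2, 1→4, 2→1, 3→0, 4→3, 5→6, 6→5

Verify φ preserves adjacency — for each edge of G1, its image is an edge of G2:
  (0,2) → (φ(0),φ(2)) = (1,2) ∈ E(G2) ✓
  (0,3) → (φ(0),φ(3)) = (0,2) ∈ E(G2) ✓
  (0,4) → (φ(0),φ(4)) = (2,3) ∈ E(G2) ✓
  (0,6) → (φ(0),φ(6)) = (2,5) ∈ E(G2) ✓
  (1,2) → (φ(1),φ(2)) = (1,4) ∈ E(G2) ✓
  (1,3) → (φ(1),φ(3)) = (0,4) ∈ E(G2) ✓
  (1,5) → (φ(1),φ(5)) = (4,6) ∈ E(G2) ✓
  (2,3) → (φ(2),φ(3)) = (0,1) ∈ E(G2) ✓
  (3,4) → (φ(3),φ(4)) = (0,3) ∈ E(G2) ✓
  (3,5) → (φ(3),φ(5)) = (0,6) ∈ E(G2) ✓
  (4,5) → (φ(4),φ(5)) = (3,6) ∈ E(G2) ✓
  (4,6) → (φ(4),φ(6)) = (3,5) ∈ E(G2) ✓
All 12 edges of G1 map to edges of G2, and |E(G1)| = |E(G2)| = 12, so φ is a bijection on edges as well as vertices. Hence G1 ≅ G2.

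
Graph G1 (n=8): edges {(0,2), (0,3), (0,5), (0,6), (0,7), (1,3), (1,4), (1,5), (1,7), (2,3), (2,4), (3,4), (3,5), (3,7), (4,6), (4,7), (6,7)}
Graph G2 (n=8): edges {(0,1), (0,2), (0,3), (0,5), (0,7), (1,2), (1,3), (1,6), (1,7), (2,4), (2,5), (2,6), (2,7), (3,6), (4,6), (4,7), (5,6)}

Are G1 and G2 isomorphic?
Yes, isomorphic

The graphs are isomorphic.
One valid mapping φ: V(G1) → V(G2): 0→6, 1→7, 2→5, 3→2, 4→0, 5→4, 6→3, 7→1

Verify φ preserves adjacency — for each edge of G1, its image is an edge of G2:
  (0,2) → (φ(0),φ(2)) = (5,6) ∈ E(G2) ✓
  (0,3) → (φ(0),φ(3)) = (2,6) ∈ E(G2) ✓
  (0,5) → (φ(0),φ(5)) = (4,6) ∈ E(G2) ✓
  (0,6) → (φ(0),φ(6)) = (3,6) ∈ E(G2) ✓
  (0,7) → (φ(0),φ(7)) = (1,6) ∈ E(G2) ✓
  (1,3) → (φ(1),φ(3)) = (2,7) ∈ E(G2) ✓
  (1,4) → (φ(1),φ(4)) = (0,7) ∈ E(G2) ✓
  (1,5) → (φ(1),φ(5)) = (4,7) ∈ E(G2) ✓
  (1,7) → (φ(1),φ(7)) = (1,7) ∈ E(G2) ✓
  (2,3) → (φ(2),φ(3)) = (2,5) ∈ E(G2) ✓
  (2,4) → (φ(2),φ(4)) = (0,5) ∈ E(G2) ✓
  (3,4) → (φ(3),φ(4)) = (0,2) ∈ E(G2) ✓
  (3,5) → (φ(3),φ(5)) = (2,4) ∈ E(G2) ✓
  (3,7) → (φ(3),φ(7)) = (1,2) ∈ E(G2) ✓
  (4,6) → (φ(4),φ(6)) = (0,3) ∈ E(G2) ✓
  (4,7) → (φ(4),φ(7)) = (0,1) ∈ E(G2) ✓
  (6,7) → (φ(6),φ(7)) = (1,3) ∈ E(G2) ✓
All 17 edges of G1 map to edges of G2, and |E(G1)| = |E(G2)| = 17, so φ is a bijection on edges as well as vertices. Hence G1 ≅ G2.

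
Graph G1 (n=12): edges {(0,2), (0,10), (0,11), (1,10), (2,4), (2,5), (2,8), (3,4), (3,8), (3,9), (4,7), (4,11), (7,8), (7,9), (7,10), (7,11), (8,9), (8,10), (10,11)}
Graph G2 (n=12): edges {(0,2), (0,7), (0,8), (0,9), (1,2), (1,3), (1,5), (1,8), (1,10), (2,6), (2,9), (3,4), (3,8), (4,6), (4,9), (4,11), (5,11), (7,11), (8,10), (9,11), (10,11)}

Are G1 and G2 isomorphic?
No, not isomorphic

The graphs are NOT isomorphic.

Connected components of G1: 2 component(s) with vertex sets [[6], [0, 1, 2, 3, 4, 5, 7, 8, 9, 10, 11]], sizes [1, 11].
Connected components of G2: 1 component(s) with vertex sets [[0, 1, 2, 3, 4, 5, 6, 7, 8, 9, 10, 11]], sizes [12].
The number of connected components (and the multiset of component sizes) is an isomorphism invariant — an isomorphism maps each component of G1 bijectively onto a component of G2. Since G1 has 2 component(s) and G2 has 1, they cannot be isomorphic.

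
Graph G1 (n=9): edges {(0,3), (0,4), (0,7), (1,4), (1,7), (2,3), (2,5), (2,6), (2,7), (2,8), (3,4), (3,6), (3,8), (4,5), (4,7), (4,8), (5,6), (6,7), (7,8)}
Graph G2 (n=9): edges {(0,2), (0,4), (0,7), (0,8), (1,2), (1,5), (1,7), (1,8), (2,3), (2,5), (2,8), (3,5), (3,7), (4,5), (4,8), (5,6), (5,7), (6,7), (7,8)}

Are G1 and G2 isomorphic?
Yes, isomorphic

The graphs are isomorphic.
One valid mapping φ: V(G1) → V(G2): 0→3, 1→6, 2→8, 3→2, 4→5, 5→4, 6→0, 7→7, 8→1

Verify φ preserves adjacency — for each edge of G1, its image is an edge of G2:
  (0,3) → (φ(0),φ(3)) = (2,3) ∈ E(G2) ✓
  (0,4) → (φ(0),φ(4)) = (3,5) ∈ E(G2) ✓
  (0,7) → (φ(0),φ(7)) = (3,7) ∈ E(G2) ✓
  (1,4) → (φ(1),φ(4)) = (5,6) ∈ E(G2) ✓
  (1,7) → (φ(1),φ(7)) = (6,7) ∈ E(G2) ✓
  (2,3) → (φ(2),φ(3)) = (2,8) ∈ E(G2) ✓
  (2,5) → (φ(2),φ(5)) = (4,8) ∈ E(G2) ✓
  (2,6) → (φ(2),φ(6)) = (0,8) ∈ E(G2) ✓
  (2,7) → (φ(2),φ(7)) = (7,8) ∈ E(G2) ✓
  (2,8) → (φ(2),φ(8)) = (1,8) ∈ E(G2) ✓
  (3,4) → (φ(3),φ(4)) = (2,5) ∈ E(G2) ✓
  (3,6) → (φ(3),φ(6)) = (0,2) ∈ E(G2) ✓
  (3,8) → (φ(3),φ(8)) = (1,2) ∈ E(G2) ✓
  (4,5) → (φ(4),φ(5)) = (4,5) ∈ E(G2) ✓
  (4,7) → (φ(4),φ(7)) = (5,7) ∈ E(G2) ✓
  (4,8) → (φ(4),φ(8)) = (1,5) ∈ E(G2) ✓
  (5,6) → (φ(5),φ(6)) = (0,4) ∈ E(G2) ✓
  (6,7) → (φ(6),φ(7)) = (0,7) ∈ E(G2) ✓
  (7,8) → (φ(7),φ(8)) = (1,7) ∈ E(G2) ✓
All 19 edges of G1 map to edges of G2, and |E(G1)| = |E(G2)| = 19, so φ is a bijection on edges as well as vertices. Hence G1 ≅ G2.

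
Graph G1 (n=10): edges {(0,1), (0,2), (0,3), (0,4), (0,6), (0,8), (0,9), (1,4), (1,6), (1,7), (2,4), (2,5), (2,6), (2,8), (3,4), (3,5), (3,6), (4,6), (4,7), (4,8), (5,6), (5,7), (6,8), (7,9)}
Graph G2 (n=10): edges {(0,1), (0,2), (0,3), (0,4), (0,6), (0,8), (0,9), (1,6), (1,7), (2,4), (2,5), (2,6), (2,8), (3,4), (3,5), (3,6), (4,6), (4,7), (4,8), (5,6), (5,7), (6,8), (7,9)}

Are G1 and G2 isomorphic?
No, not isomorphic

The graphs are NOT isomorphic.

Counting edges: G1 has 24 edge(s); G2 has 23 edge(s).
Edge count is an isomorphism invariant (a bijection on vertices induces a bijection on edges), so differing edge counts rule out isomorphism.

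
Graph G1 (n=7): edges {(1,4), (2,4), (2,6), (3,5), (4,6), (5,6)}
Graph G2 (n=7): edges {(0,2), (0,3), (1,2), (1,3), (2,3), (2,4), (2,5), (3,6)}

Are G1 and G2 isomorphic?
No, not isomorphic

The graphs are NOT isomorphic.

Counting triangles (3-cliques): G1 has 1, G2 has 2.
Triangle count is an isomorphism invariant, so differing triangle counts rule out isomorphism.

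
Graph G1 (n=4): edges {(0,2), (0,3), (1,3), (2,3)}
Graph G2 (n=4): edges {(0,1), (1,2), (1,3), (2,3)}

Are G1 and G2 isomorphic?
Yes, isomorphic

The graphs are isomorphic.
One valid mapping φ: V(G1) → V(G2): 0→2, 1→0, 2→3, 3→1

Verify φ preserves adjacency — for each edge of G1, its image is an edge of G2:
  (0,2) → (φ(0),φ(2)) = (2,3) ∈ E(G2) ✓
  (0,3) → (φ(0),φ(3)) = (1,2) ∈ E(G2) ✓
  (1,3) → (φ(1),φ(3)) = (0,1) ∈ E(G2) ✓
  (2,3) → (φ(2),φ(3)) = (1,3) ∈ E(G2) ✓
All 4 edges of G1 map to edges of G2, and |E(G1)| = |E(G2)| = 4, so φ is a bijection on edges as well as vertices. Hence G1 ≅ G2.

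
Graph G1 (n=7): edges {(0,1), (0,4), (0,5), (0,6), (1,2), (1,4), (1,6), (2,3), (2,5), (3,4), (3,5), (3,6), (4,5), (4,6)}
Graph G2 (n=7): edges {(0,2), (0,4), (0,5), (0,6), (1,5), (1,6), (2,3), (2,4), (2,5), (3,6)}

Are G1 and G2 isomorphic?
No, not isomorphic

The graphs are NOT isomorphic.

Counting triangles (3-cliques): G1 has 8, G2 has 2.
Triangle count is an isomorphism invariant, so differing triangle counts rule out isomorphism.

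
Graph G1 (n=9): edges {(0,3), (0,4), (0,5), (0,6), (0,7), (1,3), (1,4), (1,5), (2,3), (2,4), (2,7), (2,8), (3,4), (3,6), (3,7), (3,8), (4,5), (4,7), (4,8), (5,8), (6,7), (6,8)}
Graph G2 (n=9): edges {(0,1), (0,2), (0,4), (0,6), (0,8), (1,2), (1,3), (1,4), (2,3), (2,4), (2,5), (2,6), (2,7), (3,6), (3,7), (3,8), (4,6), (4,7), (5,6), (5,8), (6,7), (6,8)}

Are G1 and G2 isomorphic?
Yes, isomorphic

The graphs are isomorphic.
One valid mapping φ: V(G1) → V(G2): 0→0, 1→5, 2→7, 3→2, 4→6, 5→8, 6→1, 7→4, 8→3

Verify φ preserves adjacency — for each edge of G1, its image is an edge of G2:
  (0,3) → (φ(0),φ(3)) = (0,2) ∈ E(G2) ✓
  (0,4) → (φ(0),φ(4)) = (0,6) ∈ E(G2) ✓
  (0,5) → (φ(0),φ(5)) = (0,8) ∈ E(G2) ✓
  (0,6) → (φ(0),φ(6)) = (0,1) ∈ E(G2) ✓
  (0,7) → (φ(0),φ(7)) = (0,4) ∈ E(G2) ✓
  (1,3) → (φ(1),φ(3)) = (2,5) ∈ E(G2) ✓
  (1,4) → (φ(1),φ(4)) = (5,6) ∈ E(G2) ✓
  (1,5) → (φ(1),φ(5)) = (5,8) ∈ E(G2) ✓
  (2,3) → (φ(2),φ(3)) = (2,7) ∈ E(G2) ✓
  (2,4) → (φ(2),φ(4)) = (6,7) ∈ E(G2) ✓
  (2,7) → (φ(2),φ(7)) = (4,7) ∈ E(G2) ✓
  (2,8) → (φ(2),φ(8)) = (3,7) ∈ E(G2) ✓
  (3,4) → (φ(3),φ(4)) = (2,6) ∈ E(G2) ✓
  (3,6) → (φ(3),φ(6)) = (1,2) ∈ E(G2) ✓
  (3,7) → (φ(3),φ(7)) = (2,4) ∈ E(G2) ✓
  (3,8) → (φ(3),φ(8)) = (2,3) ∈ E(G2) ✓
  (4,5) → (φ(4),φ(5)) = (6,8) ∈ E(G2) ✓
  (4,7) → (φ(4),φ(7)) = (4,6) ∈ E(G2) ✓
  (4,8) → (φ(4),φ(8)) = (3,6) ∈ E(G2) ✓
  (5,8) → (φ(5),φ(8)) = (3,8) ∈ E(G2) ✓
  (6,7) → (φ(6),φ(7)) = (1,4) ∈ E(G2) ✓
  (6,8) → (φ(6),φ(8)) = (1,3) ∈ E(G2) ✓
All 22 edges of G1 map to edges of G2, and |E(G1)| = |E(G2)| = 22, so φ is a bijection on edges as well as vertices. Hence G1 ≅ G2.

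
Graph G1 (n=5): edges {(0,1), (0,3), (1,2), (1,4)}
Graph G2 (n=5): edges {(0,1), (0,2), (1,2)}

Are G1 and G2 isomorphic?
No, not isomorphic

The graphs are NOT isomorphic.

Connected components of G1: 1 component(s) with vertex sets [[0, 1, 2, 3, 4]], sizes [5].
Connected components of G2: 3 component(s) with vertex sets [[3], [4], [0, 1, 2]], sizes [1, 1, 3].
The number of connected components (and the multiset of component sizes) is an isomorphism invariant — an isomorphism maps each component of G1 bijectively onto a component of G2. Since G1 has 1 component(s) and G2 has 3, they cannot be isomorphic.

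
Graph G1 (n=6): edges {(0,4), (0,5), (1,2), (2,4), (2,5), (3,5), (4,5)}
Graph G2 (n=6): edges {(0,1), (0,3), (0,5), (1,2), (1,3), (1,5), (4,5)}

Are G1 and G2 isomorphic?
Yes, isomorphic

The graphs are isomorphic.
One valid mapping φ: V(G1) → V(G2): 0→3, 1→4, 2→5, 3→2, 4→0, 5→1

Verify φ preserves adjacency — for each edge of G1, its image is an edge of G2:
  (0,4) → (φ(0),φ(4)) = (0,3) ∈ E(G2) ✓
  (0,5) → (φ(0),φ(5)) = (1,3) ∈ E(G2) ✓
  (1,2) → (φ(1),φ(2)) = (4,5) ∈ E(G2) ✓
  (2,4) → (φ(2),φ(4)) = (0,5) ∈ E(G2) ✓
  (2,5) → (φ(2),φ(5)) = (1,5) ∈ E(G2) ✓
  (3,5) → (φ(3),φ(5)) = (1,2) ∈ E(G2) ✓
  (4,5) → (φ(4),φ(5)) = (0,1) ∈ E(G2) ✓
All 7 edges of G1 map to edges of G2, and |E(G1)| = |E(G2)| = 7, so φ is a bijection on edges as well as vertices. Hence G1 ≅ G2.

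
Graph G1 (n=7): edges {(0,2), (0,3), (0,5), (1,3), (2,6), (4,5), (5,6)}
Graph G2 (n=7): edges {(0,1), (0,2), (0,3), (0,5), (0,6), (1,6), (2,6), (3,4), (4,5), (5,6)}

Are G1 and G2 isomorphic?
No, not isomorphic

The graphs are NOT isomorphic.

Counting triangles (3-cliques): G1 has 0, G2 has 3.
Triangle count is an isomorphism invariant, so differing triangle counts rule out isomorphism.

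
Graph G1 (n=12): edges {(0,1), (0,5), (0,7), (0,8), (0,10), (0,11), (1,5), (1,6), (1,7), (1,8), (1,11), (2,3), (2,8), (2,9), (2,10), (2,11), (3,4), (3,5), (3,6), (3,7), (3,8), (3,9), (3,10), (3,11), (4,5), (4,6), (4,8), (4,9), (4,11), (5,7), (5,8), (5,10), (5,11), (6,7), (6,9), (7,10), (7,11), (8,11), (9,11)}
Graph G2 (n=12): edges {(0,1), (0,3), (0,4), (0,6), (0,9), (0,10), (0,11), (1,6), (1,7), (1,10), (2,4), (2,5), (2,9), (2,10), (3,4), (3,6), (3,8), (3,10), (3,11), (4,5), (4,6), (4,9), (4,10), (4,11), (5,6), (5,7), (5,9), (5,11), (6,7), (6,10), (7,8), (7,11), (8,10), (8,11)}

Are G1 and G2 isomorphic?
No, not isomorphic

The graphs are NOT isomorphic.

Counting triangles (3-cliques): G1 has 46, G2 has 30.
Triangle count is an isomorphism invariant, so differing triangle counts rule out isomorphism.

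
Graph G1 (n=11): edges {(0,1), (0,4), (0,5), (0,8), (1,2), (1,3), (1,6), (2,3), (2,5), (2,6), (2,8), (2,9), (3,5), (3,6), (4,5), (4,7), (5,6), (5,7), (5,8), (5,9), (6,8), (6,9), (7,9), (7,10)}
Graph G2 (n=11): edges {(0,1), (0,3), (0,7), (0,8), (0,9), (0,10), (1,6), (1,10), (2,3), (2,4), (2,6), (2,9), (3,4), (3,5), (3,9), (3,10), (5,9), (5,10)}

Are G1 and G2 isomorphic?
No, not isomorphic

The graphs are NOT isomorphic.

Counting triangles (3-cliques): G1 has 17, G2 has 7.
Triangle count is an isomorphism invariant, so differing triangle counts rule out isomorphism.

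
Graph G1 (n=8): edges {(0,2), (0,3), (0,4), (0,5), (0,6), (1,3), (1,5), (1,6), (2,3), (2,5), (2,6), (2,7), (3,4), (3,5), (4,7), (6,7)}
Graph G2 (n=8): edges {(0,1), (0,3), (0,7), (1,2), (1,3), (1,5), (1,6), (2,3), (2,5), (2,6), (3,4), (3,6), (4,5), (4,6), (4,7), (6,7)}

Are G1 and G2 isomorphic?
Yes, isomorphic

The graphs are isomorphic.
One valid mapping φ: V(G1) → V(G2): 0→3, 1→5, 2→6, 3→1, 4→0, 5→2, 6→4, 7→7

Verify φ preserves adjacency — for each edge of G1, its image is an edge of G2:
  (0,2) → (φ(0),φ(2)) = (3,6) ∈ E(G2) ✓
  (0,3) → (φ(0),φ(3)) = (1,3) ∈ E(G2) ✓
  (0,4) → (φ(0),φ(4)) = (0,3) ∈ E(G2) ✓
  (0,5) → (φ(0),φ(5)) = (2,3) ∈ E(G2) ✓
  (0,6) → (φ(0),φ(6)) = (3,4) ∈ E(G2) ✓
  (1,3) → (φ(1),φ(3)) = (1,5) ∈ E(G2) ✓
  (1,5) → (φ(1),φ(5)) = (2,5) ∈ E(G2) ✓
  (1,6) → (φ(1),φ(6)) = (4,5) ∈ E(G2) ✓
  (2,3) → (φ(2),φ(3)) = (1,6) ∈ E(G2) ✓
  (2,5) → (φ(2),φ(5)) = (2,6) ∈ E(G2) ✓
  (2,6) → (φ(2),φ(6)) = (4,6) ∈ E(G2) ✓
  (2,7) → (φ(2),φ(7)) = (6,7) ∈ E(G2) ✓
  (3,4) → (φ(3),φ(4)) = (0,1) ∈ E(G2) ✓
  (3,5) → (φ(3),φ(5)) = (1,2) ∈ E(G2) ✓
  (4,7) → (φ(4),φ(7)) = (0,7) ∈ E(G2) ✓
  (6,7) → (φ(6),φ(7)) = (4,7) ∈ E(G2) ✓
All 16 edges of G1 map to edges of G2, and |E(G1)| = |E(G2)| = 16, so φ is a bijection on edges as well as vertices. Hence G1 ≅ G2.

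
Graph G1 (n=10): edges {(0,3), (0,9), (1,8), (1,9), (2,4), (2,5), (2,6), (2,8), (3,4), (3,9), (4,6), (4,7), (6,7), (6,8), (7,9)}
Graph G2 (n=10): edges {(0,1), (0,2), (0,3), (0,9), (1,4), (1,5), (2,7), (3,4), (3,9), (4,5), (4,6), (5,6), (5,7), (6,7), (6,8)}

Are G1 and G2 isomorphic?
Yes, isomorphic

The graphs are isomorphic.
One valid mapping φ: V(G1) → V(G2): 0→9, 1→2, 2→6, 3→3, 4→4, 5→8, 6→5, 7→1, 8→7, 9→0

Verify φ preserves adjacency — for each edge of G1, its image is an edge of G2:
  (0,3) → (φ(0),φ(3)) = (3,9) ∈ E(G2) ✓
  (0,9) → (φ(0),φ(9)) = (0,9) ∈ E(G2) ✓
  (1,8) → (φ(1),φ(8)) = (2,7) ∈ E(G2) ✓
  (1,9) → (φ(1),φ(9)) = (0,2) ∈ E(G2) ✓
  (2,4) → (φ(2),φ(4)) = (4,6) ∈ E(G2) ✓
  (2,5) → (φ(2),φ(5)) = (6,8) ∈ E(G2) ✓
  (2,6) → (φ(2),φ(6)) = (5,6) ∈ E(G2) ✓
  (2,8) → (φ(2),φ(8)) = (6,7) ∈ E(G2) ✓
  (3,4) → (φ(3),φ(4)) = (3,4) ∈ E(G2) ✓
  (3,9) → (φ(3),φ(9)) = (0,3) ∈ E(G2) ✓
  (4,6) → (φ(4),φ(6)) = (4,5) ∈ E(G2) ✓
  (4,7) → (φ(4),φ(7)) = (1,4) ∈ E(G2) ✓
  (6,7) → (φ(6),φ(7)) = (1,5) ∈ E(G2) ✓
  (6,8) → (φ(6),φ(8)) = (5,7) ∈ E(G2) ✓
  (7,9) → (φ(7),φ(9)) = (0,1) ∈ E(G2) ✓
All 15 edges of G1 map to edges of G2, and |E(G1)| = |E(G2)| = 15, so φ is a bijection on edges as well as vertices. Hence G1 ≅ G2.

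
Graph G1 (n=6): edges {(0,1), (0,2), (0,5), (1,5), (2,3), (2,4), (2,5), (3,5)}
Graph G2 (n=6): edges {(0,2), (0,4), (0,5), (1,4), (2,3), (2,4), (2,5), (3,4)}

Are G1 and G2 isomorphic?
Yes, isomorphic

The graphs are isomorphic.
One valid mapping φ: V(G1) → V(G2): 0→0, 1→5, 2→4, 3→3, 4→1, 5→2

Verify φ preserves adjacency — for each edge of G1, its image is an edge of G2:
  (0,1) → (φ(0),φ(1)) = (0,5) ∈ E(G2) ✓
  (0,2) → (φ(0),φ(2)) = (0,4) ∈ E(G2) ✓
  (0,5) → (φ(0),φ(5)) = (0,2) ∈ E(G2) ✓
  (1,5) → (φ(1),φ(5)) = (2,5) ∈ E(G2) ✓
  (2,3) → (φ(2),φ(3)) = (3,4) ∈ E(G2) ✓
  (2,4) → (φ(2),φ(4)) = (1,4) ∈ E(G2) ✓
  (2,5) → (φ(2),φ(5)) = (2,4) ∈ E(G2) ✓
  (3,5) → (φ(3),φ(5)) = (2,3) ∈ E(G2) ✓
All 8 edges of G1 map to edges of G2, and |E(G1)| = |E(G2)| = 8, so φ is a bijection on edges as well as vertices. Hence G1 ≅ G2.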